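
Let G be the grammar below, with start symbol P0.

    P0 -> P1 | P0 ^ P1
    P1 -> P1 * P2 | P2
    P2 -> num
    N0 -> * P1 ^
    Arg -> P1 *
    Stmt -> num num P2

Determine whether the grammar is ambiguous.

Only P0, P1, P2 are reachable from P0; ignoring the rest: The grammar is stratified — P0 handles '^' (left-recursive), P1 handles '*', P2 atoms. Each operator has a fixed associativity and precedence level, so every string has one parse.

Unambiguous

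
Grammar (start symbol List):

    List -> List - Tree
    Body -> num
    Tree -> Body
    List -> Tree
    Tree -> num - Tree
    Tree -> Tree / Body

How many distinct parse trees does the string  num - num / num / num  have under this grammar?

4

Parse trees for num - num / num / num:
  [List [List [Tree [Body num]]] - [Tree [Tree [Tree [Body num]] / [Body num]] / [Body num]]]
  [List [Tree num - [Tree [Tree [Tree [Body num]] / [Body num]] / [Body num]]]]
  [List [Tree [Tree num - [Tree [Tree [Body num]] / [Body num]]] / [Body num]]]
  [List [Tree [Tree [Tree num - [Tree [Body num]]] / [Body num]] / [Body num]]]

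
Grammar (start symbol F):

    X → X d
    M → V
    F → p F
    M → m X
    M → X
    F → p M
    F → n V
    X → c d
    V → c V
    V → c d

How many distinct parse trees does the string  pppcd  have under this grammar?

2

Parse trees for pppcd:
  [F p [F p [F p [M [V c d]]]]]
  [F p [F p [F p [M [X c d]]]]]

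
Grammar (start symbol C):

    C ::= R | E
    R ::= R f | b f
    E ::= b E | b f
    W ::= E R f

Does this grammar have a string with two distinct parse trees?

Witness: b f

Derivation 1: C ⇒ R ⇒ b f
Derivation 2: C ⇒ E ⇒ b f

Two distinct leftmost derivations for the same string.

Ambiguous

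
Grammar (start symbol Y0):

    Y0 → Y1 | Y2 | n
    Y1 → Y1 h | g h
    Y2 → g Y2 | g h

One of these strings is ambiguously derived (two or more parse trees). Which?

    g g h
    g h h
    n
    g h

g g h: 1 tree
g h h: 1 tree
n: 1 tree
g h: 2 trees

g h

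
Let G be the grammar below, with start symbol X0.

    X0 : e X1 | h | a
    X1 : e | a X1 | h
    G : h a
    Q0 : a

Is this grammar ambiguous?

Unambiguous

(G, Q0 are unreachable from X0, so their rules don't affect L(X0).) Each reachable nonterminal has at most one production per leading terminal, and all productions are right-linear; the derivation is determined token-by-token.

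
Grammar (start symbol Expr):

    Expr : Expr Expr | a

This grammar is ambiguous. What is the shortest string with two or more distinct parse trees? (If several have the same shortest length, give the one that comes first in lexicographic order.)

length 1: no string has ≥2 trees
length 2: no string has ≥2 trees
length 3: a a a has 2 parse trees

Two derivations of a a a:
  Expr ⇒ Expr Expr ⇒ Expr Expr Expr ⇒ a Expr Expr ⇒ a a Expr ⇒ a a a
  Expr ⇒ Expr Expr ⇒ a Expr ⇒ a Expr Expr ⇒ a a Expr ⇒ a a a

a a a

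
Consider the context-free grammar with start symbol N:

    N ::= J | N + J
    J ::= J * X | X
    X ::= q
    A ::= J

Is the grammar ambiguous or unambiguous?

(A is unreachable from N, so its rules don't affect L(N).) This is a standard precedence ladder (N over J over X), with each level left-recursive on its own operator ('+' at N, '*' at J). That structure is LR(1), hence unambiguous.

Unambiguous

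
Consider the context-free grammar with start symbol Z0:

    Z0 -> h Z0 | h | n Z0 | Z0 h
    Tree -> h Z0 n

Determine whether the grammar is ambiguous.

Witness: h h

Derivation 1: Z0 ⇒ h Z0 ⇒ h h
Derivation 2: Z0 ⇒ Z0 h ⇒ h h

Two distinct leftmost derivations for the same string.

Ambiguous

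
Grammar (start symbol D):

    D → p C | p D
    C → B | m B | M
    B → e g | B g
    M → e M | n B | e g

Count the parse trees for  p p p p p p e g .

2

Parse trees for p p p p p p e g:
  [D p [D p [D p [D p [D p [D p [C [B e g]]]]]]]]
  [D p [D p [D p [D p [D p [D p [C [M e g]]]]]]]]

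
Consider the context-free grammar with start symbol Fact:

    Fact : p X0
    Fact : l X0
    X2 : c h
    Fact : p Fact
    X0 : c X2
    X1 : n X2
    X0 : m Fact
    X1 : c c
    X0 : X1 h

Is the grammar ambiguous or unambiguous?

Witness: l c c h

Derivation 1: Fact ⇒ l X0 ⇒ l c X2 ⇒ l c c h
Derivation 2: Fact ⇒ l X0 ⇒ l X1 h ⇒ l c c h

Two distinct leftmost derivations for the same string.

Ambiguous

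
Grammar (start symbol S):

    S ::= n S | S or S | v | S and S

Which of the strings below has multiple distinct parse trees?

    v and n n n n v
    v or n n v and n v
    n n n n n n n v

v or n n v and n v

v and n n n n v: 1 tree
v or n n v and n v: 4 trees
n n n n n n n v: 1 tree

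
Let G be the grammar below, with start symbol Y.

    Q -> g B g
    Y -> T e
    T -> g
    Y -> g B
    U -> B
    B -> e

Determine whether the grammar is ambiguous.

Witness: g e

Derivation 1: Y ⇒ T e ⇒ g e
Derivation 2: Y ⇒ g B ⇒ g e

Two distinct leftmost derivations for the same string.

Ambiguous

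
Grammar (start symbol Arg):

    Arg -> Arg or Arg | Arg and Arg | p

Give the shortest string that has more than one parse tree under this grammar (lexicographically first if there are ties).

p and p and p

length 1: no string has ≥2 trees
length 3: no string has ≥2 trees
length 5: p and p and p has 2 parse trees

Two derivations of p and p and p:
  Arg ⇒ Arg and Arg ⇒ Arg and Arg and Arg ⇒ p and Arg and Arg ⇒ p and p and Arg ⇒ p and p and p
  Arg ⇒ Arg and Arg ⇒ p and Arg ⇒ p and Arg and Arg ⇒ p and p and Arg ⇒ p and p and p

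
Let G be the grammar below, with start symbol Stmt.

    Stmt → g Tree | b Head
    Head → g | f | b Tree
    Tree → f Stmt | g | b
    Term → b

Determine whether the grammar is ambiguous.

(Term is unreachable from Stmt, so its rules don't affect L(Stmt).) The reachable rules are right-linear with at most one rule per (nonterminal, next-terminal) pair. Each input token forces the next rule, so parsing is deterministic.

Unambiguous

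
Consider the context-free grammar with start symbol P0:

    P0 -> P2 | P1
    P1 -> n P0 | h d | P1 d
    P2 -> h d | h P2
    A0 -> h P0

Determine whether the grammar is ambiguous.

Witness: h d

Derivation 1: P0 ⇒ P2 ⇒ h d
Derivation 2: P0 ⇒ P1 ⇒ h d

Two distinct leftmost derivations for the same string.

Ambiguous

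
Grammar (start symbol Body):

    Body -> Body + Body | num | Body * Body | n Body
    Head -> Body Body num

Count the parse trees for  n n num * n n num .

Parse trees for n n num * n n num:
  [Body [Body n [Body n [Body num]]] * [Body n [Body n [Body num]]]]
  [Body n [Body [Body n [Body num]] * [Body n [Body n [Body num]]]]]
  [Body n [Body n [Body [Body num] * [Body n [Body n [Body num]]]]]]

3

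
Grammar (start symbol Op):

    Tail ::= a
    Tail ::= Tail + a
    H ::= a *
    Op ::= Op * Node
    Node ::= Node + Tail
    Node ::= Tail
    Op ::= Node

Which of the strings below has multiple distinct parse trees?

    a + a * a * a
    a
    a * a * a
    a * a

a + a * a * a

a + a * a * a: 2 trees
a: 1 tree
a * a * a: 1 tree
a * a: 1 tree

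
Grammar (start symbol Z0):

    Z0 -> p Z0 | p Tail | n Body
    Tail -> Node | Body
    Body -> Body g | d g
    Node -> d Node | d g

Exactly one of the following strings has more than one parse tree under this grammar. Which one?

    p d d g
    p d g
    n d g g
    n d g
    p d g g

p d d g: 1 tree
p d g: 2 trees
n d g g: 1 tree
n d g: 1 tree
p d g g: 1 tree

p d g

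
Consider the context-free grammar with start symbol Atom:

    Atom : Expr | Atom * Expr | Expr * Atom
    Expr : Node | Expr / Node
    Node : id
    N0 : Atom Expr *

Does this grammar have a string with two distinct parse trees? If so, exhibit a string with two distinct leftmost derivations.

Ambiguous

Witness: id * id

Derivation 1: Atom ⇒ Atom * Expr ⇒ Expr * Expr ⇒ Node * Expr ⇒ id * Expr ⇒ id * Node ⇒ id * id
Derivation 2: Atom ⇒ Expr * Atom ⇒ Node * Atom ⇒ id * Atom ⇒ id * Expr ⇒ id * Node ⇒ id * id

Two distinct leftmost derivations for the same string.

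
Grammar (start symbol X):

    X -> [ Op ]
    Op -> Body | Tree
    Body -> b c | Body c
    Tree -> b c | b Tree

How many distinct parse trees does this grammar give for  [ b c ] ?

2

Parse trees for [ b c ]:
  [X [ [Op [Body b c]] ]]
  [X [ [Op [Tree b c]] ]]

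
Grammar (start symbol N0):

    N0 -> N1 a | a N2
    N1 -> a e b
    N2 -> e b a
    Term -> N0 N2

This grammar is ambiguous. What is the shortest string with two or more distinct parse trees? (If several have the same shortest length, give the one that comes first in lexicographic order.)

length 4: a e b a has 2 parse trees

Two derivations of a e b a:
  N0 ⇒ N1 a ⇒ a e b a
  N0 ⇒ a N2 ⇒ a e b a

a e b a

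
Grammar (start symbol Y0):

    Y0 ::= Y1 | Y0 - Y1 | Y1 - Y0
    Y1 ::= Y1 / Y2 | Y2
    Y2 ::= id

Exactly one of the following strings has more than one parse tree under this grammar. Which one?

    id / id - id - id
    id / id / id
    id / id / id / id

id / id - id - id

id / id - id - id: 4 trees
id / id / id: 1 tree
id / id / id / id: 1 tree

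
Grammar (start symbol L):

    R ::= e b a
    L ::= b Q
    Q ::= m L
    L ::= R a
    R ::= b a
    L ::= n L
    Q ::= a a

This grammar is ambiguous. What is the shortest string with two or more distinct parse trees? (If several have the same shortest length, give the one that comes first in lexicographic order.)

length 3: b a a has 2 parse trees

Two derivations of b a a:
  L ⇒ b Q ⇒ b a a
  L ⇒ R a ⇒ b a a

b a a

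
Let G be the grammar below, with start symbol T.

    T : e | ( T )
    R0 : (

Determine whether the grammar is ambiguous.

Unambiguous

Only T is reachable from T; ignoring the rest: Each string is a nest of matched brackets around a single atom. An opening bracket forces the recursive rule; an atom forces the base rule.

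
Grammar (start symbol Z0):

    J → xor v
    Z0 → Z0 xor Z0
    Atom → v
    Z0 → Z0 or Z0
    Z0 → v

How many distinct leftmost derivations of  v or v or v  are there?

Parse trees for v or v or v:
  [Z0 [Z0 v] or [Z0 [Z0 v] or [Z0 v]]]
  [Z0 [Z0 [Z0 v] or [Z0 v]] or [Z0 v]]

2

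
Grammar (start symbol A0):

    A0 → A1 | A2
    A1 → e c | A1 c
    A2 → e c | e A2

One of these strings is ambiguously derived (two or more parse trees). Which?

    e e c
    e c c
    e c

e c

e e c: 1 tree
e c c: 1 tree
e c: 2 trees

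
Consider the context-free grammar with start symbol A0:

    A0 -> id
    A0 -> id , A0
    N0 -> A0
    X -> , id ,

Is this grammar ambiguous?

Unambiguous

(X, N0 are unreachable from A0, so their rules don't affect L(A0).) Right-recursive list with a separator: after each atom, whether the separator follows determines the rule. One parse per string.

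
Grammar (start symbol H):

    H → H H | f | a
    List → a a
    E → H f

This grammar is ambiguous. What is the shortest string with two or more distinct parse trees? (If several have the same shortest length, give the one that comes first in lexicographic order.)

a a a

length 1: no string has ≥2 trees
length 2: no string has ≥2 trees
length 3: a a a has 2 parse trees

Two derivations of a a a:
  H ⇒ H H ⇒ H H H ⇒ a H H ⇒ a a H ⇒ a a a
  H ⇒ H H ⇒ a H ⇒ a H H ⇒ a a H ⇒ a a a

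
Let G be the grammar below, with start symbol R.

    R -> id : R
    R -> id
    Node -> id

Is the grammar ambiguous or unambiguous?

Unambiguous

(Node is unreachable from R, so its rules don't affect L(R).) Right-recursive list with a separator: after each atom, whether the separator follows determines the rule. One parse per string.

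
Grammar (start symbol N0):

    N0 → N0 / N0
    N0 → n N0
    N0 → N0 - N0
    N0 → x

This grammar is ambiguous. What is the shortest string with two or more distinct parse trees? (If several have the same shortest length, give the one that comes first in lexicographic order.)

n x - x

length 1: no string has ≥2 trees
length 2: no string has ≥2 trees
length 3: no string has ≥2 trees
length 4: n x - x has 2 parse trees

Two derivations of n x - x:
  N0 ⇒ n N0 ⇒ n N0 - N0 ⇒ n x - N0 ⇒ n x - x
  N0 ⇒ N0 - N0 ⇒ n N0 - N0 ⇒ n x - N0 ⇒ n x - x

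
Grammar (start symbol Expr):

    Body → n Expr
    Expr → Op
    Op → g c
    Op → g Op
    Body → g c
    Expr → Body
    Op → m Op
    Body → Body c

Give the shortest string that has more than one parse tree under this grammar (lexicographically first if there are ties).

g c

length 2: g c has 2 parse trees

Two derivations of g c:
  Expr ⇒ Op ⇒ g c
  Expr ⇒ Body ⇒ g c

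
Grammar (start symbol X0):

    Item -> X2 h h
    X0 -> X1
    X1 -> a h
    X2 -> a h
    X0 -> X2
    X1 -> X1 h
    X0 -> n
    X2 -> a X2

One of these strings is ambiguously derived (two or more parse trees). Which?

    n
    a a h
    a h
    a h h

n: 1 tree
a a h: 1 tree
a h: 2 trees
a h h: 1 tree

a h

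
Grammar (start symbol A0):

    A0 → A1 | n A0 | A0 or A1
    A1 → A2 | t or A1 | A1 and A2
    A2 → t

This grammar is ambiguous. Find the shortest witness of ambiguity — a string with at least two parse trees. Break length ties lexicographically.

t or t

length 1: no string has ≥2 trees
length 2: no string has ≥2 trees
length 3: t or t has 2 parse trees

Two derivations of t or t:
  A0 ⇒ A1 ⇒ t or A1 ⇒ t or A2 ⇒ t or t
  A0 ⇒ A0 or A1 ⇒ A1 or A1 ⇒ A2 or A1 ⇒ t or A1 ⇒ t or A2 ⇒ t or t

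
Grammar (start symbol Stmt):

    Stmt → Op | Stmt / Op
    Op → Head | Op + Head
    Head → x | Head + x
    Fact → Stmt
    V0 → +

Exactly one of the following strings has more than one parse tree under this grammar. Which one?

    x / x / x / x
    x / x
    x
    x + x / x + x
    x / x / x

x / x / x / x: 1 tree
x / x: 1 tree
x: 1 tree
x + x / x + x: 4 trees
x / x / x: 1 tree

x + x / x + x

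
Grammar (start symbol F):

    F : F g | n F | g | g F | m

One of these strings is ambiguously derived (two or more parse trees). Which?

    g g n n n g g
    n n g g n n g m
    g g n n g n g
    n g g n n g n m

g g n n n g g: 7 trees
n n g g n n g m: 1 tree
g g n n g n g: 1 tree
n g g n n g n m: 1 tree

g g n n n g g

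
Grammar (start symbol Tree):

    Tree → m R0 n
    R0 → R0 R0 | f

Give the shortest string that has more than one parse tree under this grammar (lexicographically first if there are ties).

length 3: no string has ≥2 trees
length 4: no string has ≥2 trees
length 5: m f f f n has 2 parse trees

Two derivations of m f f f n:
  Tree ⇒ m R0 n ⇒ m R0 R0 n ⇒ m R0 R0 R0 n ⇒ m f R0 R0 n ⇒ m f f R0 n ⇒ m f f f n
  Tree ⇒ m R0 n ⇒ m R0 R0 n ⇒ m f R0 n ⇒ m f R0 R0 n ⇒ m f f R0 n ⇒ m f f f n

m f f f n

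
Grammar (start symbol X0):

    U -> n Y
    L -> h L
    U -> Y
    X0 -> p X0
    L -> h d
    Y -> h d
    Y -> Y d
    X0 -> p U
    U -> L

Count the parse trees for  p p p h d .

2

Parse trees for p p p h d:
  [X0 p [X0 p [X0 p [U [Y h d]]]]]
  [X0 p [X0 p [X0 p [U [L h d]]]]]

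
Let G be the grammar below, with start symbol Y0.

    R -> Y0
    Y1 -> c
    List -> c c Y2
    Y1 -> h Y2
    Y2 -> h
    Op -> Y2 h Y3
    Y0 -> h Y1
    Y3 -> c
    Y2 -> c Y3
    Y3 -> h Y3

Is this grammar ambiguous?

Only Y0, Y1, Y2, Y3 are reachable from Y0; ignoring the rest: The reachable rules are right-linear with at most one rule per (nonterminal, next-terminal) pair. Each input token forces the next rule, so parsing is deterministic.

Unambiguous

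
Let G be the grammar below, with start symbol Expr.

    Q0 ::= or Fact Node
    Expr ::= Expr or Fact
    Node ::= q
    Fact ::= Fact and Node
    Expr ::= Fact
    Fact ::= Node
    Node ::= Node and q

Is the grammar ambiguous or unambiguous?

Ambiguous

Witness: q and q

Derivation 1: Expr ⇒ Fact ⇒ Fact and Node ⇒ Node and Node ⇒ q and Node ⇒ q and q
Derivation 2: Expr ⇒ Fact ⇒ Node ⇒ Node and q ⇒ q and q

Two distinct leftmost derivations for the same string.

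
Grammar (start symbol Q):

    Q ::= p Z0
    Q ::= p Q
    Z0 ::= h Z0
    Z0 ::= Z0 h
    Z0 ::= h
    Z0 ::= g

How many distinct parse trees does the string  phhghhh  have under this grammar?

Parse trees for phhghhh (showing first 6 of 10):
  [Q p [Z0 h [Z0 h [Z0 [Z0 [Z0 [Z0 g] h] h] h]]]]
  [Q p [Z0 h [Z0 [Z0 h [Z0 [Z0 [Z0 g] h] h]] h]]]
  [Q p [Z0 h [Z0 [Z0 [Z0 h [Z0 [Z0 g] h]] h] h]]]
  [Q p [Z0 h [Z0 [Z0 [Z0 [Z0 h [Z0 g]] h] h] h]]]
  [Q p [Z0 [Z0 h [Z0 h [Z0 [Z0 [Z0 g] h] h]]] h]]
  [Q p [Z0 [Z0 h [Z0 [Z0 h [Z0 [Z0 g] h]] h]] h]]

10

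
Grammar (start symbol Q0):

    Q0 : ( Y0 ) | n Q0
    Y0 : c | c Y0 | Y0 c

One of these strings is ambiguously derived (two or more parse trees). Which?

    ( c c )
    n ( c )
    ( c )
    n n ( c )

( c c ): 2 trees
n ( c ): 1 tree
( c ): 1 tree
n n ( c ): 1 tree

( c c )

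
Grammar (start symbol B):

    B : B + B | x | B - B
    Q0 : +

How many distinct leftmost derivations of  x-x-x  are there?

2

Parse trees for x-x-x:
  [B [B x] - [B [B x] - [B x]]]
  [B [B [B x] - [B x]] - [B x]]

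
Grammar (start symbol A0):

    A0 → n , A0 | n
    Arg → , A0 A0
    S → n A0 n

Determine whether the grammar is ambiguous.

(Arg, S are unreachable from A0, so their rules don't affect L(A0).) The reachable grammar is A → atom sep A | atom. Each atom is followed by either the separator (recurse) or end-of-string (stop) — no choice point.

Unambiguous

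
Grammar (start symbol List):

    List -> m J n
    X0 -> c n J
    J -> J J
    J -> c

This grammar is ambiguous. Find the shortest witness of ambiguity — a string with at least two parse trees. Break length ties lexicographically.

m c c c n

length 3: no string has ≥2 trees
length 4: no string has ≥2 trees
length 5: m c c c n has 2 parse trees

Two derivations of m c c c n:
  List ⇒ m J n ⇒ m J J n ⇒ m J J J n ⇒ m c J J n ⇒ m c c J n ⇒ m c c c n
  List ⇒ m J n ⇒ m J J n ⇒ m c J n ⇒ m c J J n ⇒ m c c J n ⇒ m c c c n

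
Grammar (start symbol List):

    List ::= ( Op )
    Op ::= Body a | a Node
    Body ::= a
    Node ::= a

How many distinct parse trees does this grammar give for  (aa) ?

2

Parse trees for (aa):
  [List ( [Op [Body a] a] )]
  [List ( [Op a [Node a]] )]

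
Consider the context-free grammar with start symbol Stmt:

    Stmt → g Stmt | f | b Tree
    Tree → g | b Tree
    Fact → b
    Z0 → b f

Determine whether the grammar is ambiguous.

Unambiguous

(Fact, Z0 are unreachable from Stmt, so their rules don't affect L(Stmt).) The reachable rules are right-linear with at most one rule per (nonterminal, next-terminal) pair. Each input token forces the next rule, so parsing is deterministic.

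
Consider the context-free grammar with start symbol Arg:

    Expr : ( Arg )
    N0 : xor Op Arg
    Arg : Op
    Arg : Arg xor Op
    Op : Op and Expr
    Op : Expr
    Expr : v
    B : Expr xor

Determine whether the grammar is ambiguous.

Unambiguous

(N0, B are unreachable from Arg, so their rules don't affect L(Arg).) Arg → Arg xor Op | Op  ;  Op → Op and Expr | Expr  — a left-associative chain with Expr at the bottom. Each string factors uniquely by precedence.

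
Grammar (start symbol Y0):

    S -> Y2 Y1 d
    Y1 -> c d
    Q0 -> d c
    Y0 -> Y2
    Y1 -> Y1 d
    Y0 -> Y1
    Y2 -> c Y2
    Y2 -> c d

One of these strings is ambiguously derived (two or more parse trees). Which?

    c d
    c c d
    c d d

c d

c d: 2 trees
c c d: 1 tree
c d d: 1 tree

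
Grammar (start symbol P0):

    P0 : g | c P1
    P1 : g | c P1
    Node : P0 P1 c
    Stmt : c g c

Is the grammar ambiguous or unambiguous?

Only P0, P1 are reachable from P0; ignoring the rest: Each reachable nonterminal has at most one production per leading terminal, and all productions are right-linear; the derivation is determined token-by-token.

Unambiguous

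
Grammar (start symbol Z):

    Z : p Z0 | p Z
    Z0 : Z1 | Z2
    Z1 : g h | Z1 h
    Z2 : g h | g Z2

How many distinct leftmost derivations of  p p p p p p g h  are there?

Parse trees for p p p p p p g h:
  [Z p [Z p [Z p [Z p [Z p [Z p [Z0 [Z1 g h]]]]]]]]
  [Z p [Z p [Z p [Z p [Z p [Z p [Z0 [Z2 g h]]]]]]]]

2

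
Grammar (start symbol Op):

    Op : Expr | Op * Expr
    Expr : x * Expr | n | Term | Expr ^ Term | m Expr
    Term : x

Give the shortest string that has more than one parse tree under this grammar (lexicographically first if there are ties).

x * n

length 1: no string has ≥2 trees
length 2: no string has ≥2 trees
length 3: x * n has 2 parse trees

Two derivations of x * n:
  Op ⇒ Expr ⇒ x * Expr ⇒ x * n
  Op ⇒ Op * Expr ⇒ Expr * Expr ⇒ Term * Expr ⇒ x * Expr ⇒ x * n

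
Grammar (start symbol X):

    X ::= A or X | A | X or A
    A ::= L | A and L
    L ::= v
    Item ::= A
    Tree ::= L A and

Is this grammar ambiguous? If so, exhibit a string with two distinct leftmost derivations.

Witness: v or v

Derivation 1: X ⇒ A or X ⇒ L or X ⇒ v or X ⇒ v or A ⇒ v or L ⇒ v or v
Derivation 2: X ⇒ X or A ⇒ A or A ⇒ L or A ⇒ v or A ⇒ v or L ⇒ v or v

Two distinct leftmost derivations for the same string.

Ambiguous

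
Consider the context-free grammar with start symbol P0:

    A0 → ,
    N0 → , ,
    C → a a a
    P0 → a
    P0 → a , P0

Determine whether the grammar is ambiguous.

Unambiguous

Only P0 is reachable from P0; ignoring the rest: The reachable grammar is A → atom sep A | atom. Each atom is followed by either the separator (recurse) or end-of-string (stop) — no choice point.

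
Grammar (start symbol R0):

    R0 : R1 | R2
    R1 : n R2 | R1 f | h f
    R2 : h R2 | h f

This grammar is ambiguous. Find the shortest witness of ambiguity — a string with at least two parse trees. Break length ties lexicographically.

h f

length 2: h f has 2 parse trees

Two derivations of h f:
  R0 ⇒ R1 ⇒ h f
  R0 ⇒ R2 ⇒ h f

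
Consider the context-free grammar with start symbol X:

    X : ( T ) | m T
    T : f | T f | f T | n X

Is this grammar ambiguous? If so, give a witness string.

Ambiguous

Witness: m f f

Derivation 1: X ⇒ m T ⇒ m T f ⇒ m f f
Derivation 2: X ⇒ m T ⇒ m f T ⇒ m f f

Two distinct leftmost derivations for the same string.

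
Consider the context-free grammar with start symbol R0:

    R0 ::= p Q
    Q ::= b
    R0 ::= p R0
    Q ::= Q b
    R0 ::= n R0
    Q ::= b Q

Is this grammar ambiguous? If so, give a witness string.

Witness: p b b

Derivation 1: R0 ⇒ p Q ⇒ p Q b ⇒ p b b
Derivation 2: R0 ⇒ p Q ⇒ p b Q ⇒ p b b

Two distinct leftmost derivations for the same string.

Ambiguous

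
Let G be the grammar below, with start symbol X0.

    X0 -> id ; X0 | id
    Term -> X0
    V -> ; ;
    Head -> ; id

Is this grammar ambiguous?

(Term, V, Head are unreachable from X0, so their rules don't affect L(X0).) Right-recursive list with a separator: after each atom, whether the separator follows determines the rule. One parse per string.

Unambiguous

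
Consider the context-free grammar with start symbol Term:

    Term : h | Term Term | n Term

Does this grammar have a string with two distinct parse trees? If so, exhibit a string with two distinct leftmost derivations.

Ambiguous

Witness: h h h

Derivation 1: Term ⇒ Term Term ⇒ h Term ⇒ h Term Term ⇒ h h Term ⇒ h h h
Derivation 2: Term ⇒ Term Term ⇒ Term Term Term ⇒ h Term Term ⇒ h h Term ⇒ h h h

Two distinct leftmost derivations for the same string.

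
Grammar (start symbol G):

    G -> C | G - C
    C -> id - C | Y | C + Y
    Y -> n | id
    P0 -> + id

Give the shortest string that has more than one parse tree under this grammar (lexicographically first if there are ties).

length 1: no string has ≥2 trees
length 3: id - id has 2 parse trees

Two derivations of id - id:
  G ⇒ C ⇒ id - C ⇒ id - Y ⇒ id - id
  G ⇒ G - C ⇒ C - C ⇒ Y - C ⇒ id - C ⇒ id - Y ⇒ id - id

id - id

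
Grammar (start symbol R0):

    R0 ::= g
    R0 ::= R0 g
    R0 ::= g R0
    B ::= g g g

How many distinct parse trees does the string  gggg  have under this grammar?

Parse trees for gggg:
  [R0 [R0 [R0 [R0 g] g] g] g]
  [R0 [R0 [R0 g [R0 g]] g] g]
  [R0 [R0 g [R0 [R0 g] g]] g]
  [R0 [R0 g [R0 g [R0 g]]] g]
  [R0 g [R0 [R0 [R0 g] g] g]]
  [R0 g [R0 [R0 g [R0 g]] g]]
  [R0 g [R0 g [R0 [R0 g] g]]]
  [R0 g [R0 g [R0 g [R0 g]]]]

8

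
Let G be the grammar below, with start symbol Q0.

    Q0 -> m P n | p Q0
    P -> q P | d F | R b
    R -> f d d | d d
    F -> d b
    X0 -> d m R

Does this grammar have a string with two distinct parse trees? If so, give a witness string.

Ambiguous

Witness: m d d b n

Derivation 1: Q0 ⇒ m P n ⇒ m d F n ⇒ m d d b n
Derivation 2: Q0 ⇒ m P n ⇒ m R b n ⇒ m d d b n

Two distinct leftmost derivations for the same string.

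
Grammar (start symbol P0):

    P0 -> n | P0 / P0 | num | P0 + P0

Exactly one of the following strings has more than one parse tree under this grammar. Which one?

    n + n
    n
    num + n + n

num + n + n

n + n: 1 tree
n: 1 tree
num + n + n: 2 trees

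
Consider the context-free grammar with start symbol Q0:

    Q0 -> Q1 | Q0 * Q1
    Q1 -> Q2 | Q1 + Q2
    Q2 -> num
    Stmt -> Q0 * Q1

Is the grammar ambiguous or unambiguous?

Unambiguous

(Stmt is unreachable from Q0, so its rules don't affect L(Q0).) This is a standard precedence ladder (Q0 over Q1 over Q2), with each level left-recursive on its own operator ('*' at Q0, '+' at Q1). That structure is LR(1), hence unambiguous.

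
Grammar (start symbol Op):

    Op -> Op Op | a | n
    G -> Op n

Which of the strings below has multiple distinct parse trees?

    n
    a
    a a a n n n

n: 1 tree
a: 1 tree
a a a n n n: 42 trees

a a a n n n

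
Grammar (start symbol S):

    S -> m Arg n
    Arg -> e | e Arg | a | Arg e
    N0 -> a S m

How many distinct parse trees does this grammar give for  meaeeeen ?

5

Parse trees for meaeeeen:
  [S m [Arg e [Arg [Arg [Arg [Arg [Arg a] e] e] e] e]] n]
  [S m [Arg [Arg e [Arg [Arg [Arg [Arg a] e] e] e]] e] n]
  [S m [Arg [Arg [Arg e [Arg [Arg [Arg a] e] e]] e] e] n]
  [S m [Arg [Arg [Arg [Arg e [Arg [Arg a] e]] e] e] e] n]
  [S m [Arg [Arg [Arg [Arg [Arg e [Arg a]] e] e] e] e] n]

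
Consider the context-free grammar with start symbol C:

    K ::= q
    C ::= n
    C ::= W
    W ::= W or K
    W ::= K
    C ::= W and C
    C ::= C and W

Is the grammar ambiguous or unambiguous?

Witness: q and q

Derivation 1: C ⇒ W and C ⇒ K and C ⇒ q and C ⇒ q and W ⇒ q and K ⇒ q and q
Derivation 2: C ⇒ C and W ⇒ W and W ⇒ K and W ⇒ q and W ⇒ q and K ⇒ q and q

Two distinct leftmost derivations for the same string.

Ambiguous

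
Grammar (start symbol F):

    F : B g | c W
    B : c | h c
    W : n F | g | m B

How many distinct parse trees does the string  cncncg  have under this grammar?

2

Parse trees for cncncg:
  [F c [W n [F c [W n [F [B c] g]]]]]
  [F c [W n [F c [W n [F c [W g]]]]]]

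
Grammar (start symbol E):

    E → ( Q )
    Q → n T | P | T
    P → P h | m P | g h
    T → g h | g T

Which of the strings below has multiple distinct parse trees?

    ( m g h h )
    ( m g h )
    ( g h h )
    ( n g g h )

( m g h h ): 2 trees
( m g h ): 1 tree
( g h h ): 1 tree
( n g g h ): 1 tree

( m g h h )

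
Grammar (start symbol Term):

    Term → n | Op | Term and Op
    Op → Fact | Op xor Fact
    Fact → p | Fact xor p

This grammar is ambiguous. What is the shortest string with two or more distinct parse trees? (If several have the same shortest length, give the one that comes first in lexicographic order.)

length 1: no string has ≥2 trees
length 3: p xor p has 2 parse trees

Two derivations of p xor p:
  Term ⇒ Op ⇒ Fact ⇒ Fact xor p ⇒ p xor p
  Term ⇒ Op ⇒ Op xor Fact ⇒ Fact xor Fact ⇒ p xor Fact ⇒ p xor p

p xor p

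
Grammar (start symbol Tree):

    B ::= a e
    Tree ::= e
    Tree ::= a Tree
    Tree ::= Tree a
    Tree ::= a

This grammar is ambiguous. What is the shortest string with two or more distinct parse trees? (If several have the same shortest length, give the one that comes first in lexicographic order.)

length 1: no string has ≥2 trees
length 2: a a has 2 parse trees

Two derivations of a a:
  Tree ⇒ a Tree ⇒ a a
  Tree ⇒ Tree a ⇒ a a

a a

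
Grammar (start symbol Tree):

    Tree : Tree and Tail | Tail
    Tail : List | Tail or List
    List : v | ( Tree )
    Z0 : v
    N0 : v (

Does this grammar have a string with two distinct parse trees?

(Z0, N0 are unreachable from Tree, so their rules don't affect L(Tree).) Tree → Tree and Tail | Tail  ;  Tail → Tail or List | List  — a left-associative chain with List at the bottom. Each string factors uniquely by precedence.

Unambiguous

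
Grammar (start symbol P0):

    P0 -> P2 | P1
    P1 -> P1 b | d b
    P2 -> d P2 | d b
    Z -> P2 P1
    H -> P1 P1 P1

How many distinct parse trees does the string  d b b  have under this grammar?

Parse trees for d b b:
  [P0 [P1 [P1 d b] b]]

1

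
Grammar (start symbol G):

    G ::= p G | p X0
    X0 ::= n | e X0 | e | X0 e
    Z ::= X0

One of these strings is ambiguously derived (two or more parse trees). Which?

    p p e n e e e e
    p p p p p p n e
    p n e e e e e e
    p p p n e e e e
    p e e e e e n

p p e n e e e e: 5 trees
p p p p p p n e: 1 tree
p n e e e e e e: 1 tree
p p p n e e e e: 1 tree
p e e e e e n: 1 tree

p p e n e e e e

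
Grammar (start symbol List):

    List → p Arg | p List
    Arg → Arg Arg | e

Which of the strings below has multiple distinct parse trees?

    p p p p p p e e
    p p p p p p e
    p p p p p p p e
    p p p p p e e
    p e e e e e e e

p e e e e e e e

p p p p p p e e: 1 tree
p p p p p p e: 1 tree
p p p p p p p e: 1 tree
p p p p p e e: 1 tree
p e e e e e e e: 132 trees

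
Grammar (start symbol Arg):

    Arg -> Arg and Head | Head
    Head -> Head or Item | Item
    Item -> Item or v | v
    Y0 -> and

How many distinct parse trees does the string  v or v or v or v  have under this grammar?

Parse trees for v or v or v or v:
  [Arg [Head [Head [Item v]] or [Item [Item [Item v] or v] or v]]]
  [Arg [Head [Head [Head [Item v]] or [Item v]] or [Item [Item v] or v]]]
  [Arg [Head [Head [Item [Item v] or v]] or [Item [Item v] or v]]]
  [Arg [Head [Head [Head [Item v]] or [Item [Item v] or v]] or [Item v]]]
  [Arg [Head [Head [Head [Head [Item v]] or [Item v]] or [Item v]] or [Item v]]]
  [Arg [Head [Head [Head [Item [Item v] or v]] or [Item v]] or [Item v]]]
  [Arg [Head [Head [Item [Item [Item v] or v] or v]] or [Item v]]]
  [Arg [Head [Item [Item [Item [Item v] or v] or v] or v]]]

8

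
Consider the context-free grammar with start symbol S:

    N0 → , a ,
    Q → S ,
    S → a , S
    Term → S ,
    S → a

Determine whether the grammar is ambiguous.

Unambiguous

Only S is reachable from S; ignoring the rest: Right-recursive list with a separator: after each atom, whether the separator follows determines the rule. One parse per string.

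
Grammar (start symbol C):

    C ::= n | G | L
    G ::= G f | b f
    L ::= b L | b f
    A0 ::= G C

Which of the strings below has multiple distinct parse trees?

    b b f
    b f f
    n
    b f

b f

b b f: 1 tree
b f f: 1 tree
n: 1 tree
b f: 2 trees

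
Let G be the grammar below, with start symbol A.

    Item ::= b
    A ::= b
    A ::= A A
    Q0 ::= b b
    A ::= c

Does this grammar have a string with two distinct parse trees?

Witness: b b b

Derivation 1: A ⇒ A A ⇒ b A ⇒ b A A ⇒ b b A ⇒ b b b
Derivation 2: A ⇒ A A ⇒ A A A ⇒ b A A ⇒ b b A ⇒ b b b

Two distinct leftmost derivations for the same string.

Ambiguous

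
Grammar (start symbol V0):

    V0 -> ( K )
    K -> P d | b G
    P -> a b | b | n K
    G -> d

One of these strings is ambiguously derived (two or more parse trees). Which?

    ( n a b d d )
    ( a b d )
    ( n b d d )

( n b d d )

( n a b d d ): 1 tree
( a b d ): 1 tree
( n b d d ): 2 trees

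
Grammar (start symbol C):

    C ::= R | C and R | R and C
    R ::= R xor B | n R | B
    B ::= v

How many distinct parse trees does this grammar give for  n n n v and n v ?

2

Parse trees for n n n v and n v:
  [C [C [R n [R n [R n [R [B v]]]]]] and [R n [R [B v]]]]
  [C [R n [R n [R n [R [B v]]]]] and [C [R n [R [B v]]]]]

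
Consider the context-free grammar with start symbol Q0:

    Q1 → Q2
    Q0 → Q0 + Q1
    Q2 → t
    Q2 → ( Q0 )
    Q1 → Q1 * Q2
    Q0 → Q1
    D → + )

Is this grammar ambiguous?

(D is unreachable from Q0, so its rules don't affect L(Q0).) Q0 → Q0 + Q1 | Q1  ;  Q1 → Q1 * Q2 | Q2  — a left-associative chain with Q2 at the bottom. Each string factors uniquely by precedence.

Unambiguous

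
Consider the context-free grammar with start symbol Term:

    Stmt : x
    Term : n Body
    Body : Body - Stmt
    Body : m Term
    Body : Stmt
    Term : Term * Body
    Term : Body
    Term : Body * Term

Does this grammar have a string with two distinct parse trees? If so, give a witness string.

Ambiguous

Witness: x * x

Derivation 1: Term ⇒ Term * Body ⇒ Body * Body ⇒ Stmt * Body ⇒ x * Body ⇒ x * Stmt ⇒ x * x
Derivation 2: Term ⇒ Body * Term ⇒ Stmt * Term ⇒ x * Term ⇒ x * Body ⇒ x * Stmt ⇒ x * x

Two distinct leftmost derivations for the same string.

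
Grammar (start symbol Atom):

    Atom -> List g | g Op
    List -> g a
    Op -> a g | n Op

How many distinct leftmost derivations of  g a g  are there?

2

Parse trees for g a g:
  [Atom [List g a] g]
  [Atom g [Op a g]]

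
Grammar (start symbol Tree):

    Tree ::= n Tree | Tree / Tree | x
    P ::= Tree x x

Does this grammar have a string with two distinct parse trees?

Ambiguous

Witness: n x / x

Derivation 1: Tree ⇒ n Tree ⇒ n Tree / Tree ⇒ n x / Tree ⇒ n x / x
Derivation 2: Tree ⇒ Tree / Tree ⇒ n Tree / Tree ⇒ n x / Tree ⇒ n x / x

Two distinct leftmost derivations for the same string.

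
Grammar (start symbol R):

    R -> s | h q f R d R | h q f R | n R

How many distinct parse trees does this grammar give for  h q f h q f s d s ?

Parse trees for h q f h q f s d s:
  [R h q f [R h q f [R s]] d [R s]]
  [R h q f [R h q f [R s] d [R s]]]

2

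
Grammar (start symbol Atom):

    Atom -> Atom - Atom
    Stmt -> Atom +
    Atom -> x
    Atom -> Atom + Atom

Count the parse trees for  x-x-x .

Parse trees for x-x-x:
  [Atom [Atom x] - [Atom [Atom x] - [Atom x]]]
  [Atom [Atom [Atom x] - [Atom x]] - [Atom x]]

2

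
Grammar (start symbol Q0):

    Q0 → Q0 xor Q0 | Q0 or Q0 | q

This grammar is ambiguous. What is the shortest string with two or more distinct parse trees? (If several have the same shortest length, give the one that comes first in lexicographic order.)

length 1: no string has ≥2 trees
length 3: no string has ≥2 trees
length 5: q or q or q has 2 parse trees

Two derivations of q or q or q:
  Q0 ⇒ Q0 or Q0 ⇒ Q0 or Q0 or Q0 ⇒ q or Q0 or Q0 ⇒ q or q or Q0 ⇒ q or q or q
  Q0 ⇒ Q0 or Q0 ⇒ q or Q0 ⇒ q or Q0 or Q0 ⇒ q or q or Q0 ⇒ q or q or q

q or q or q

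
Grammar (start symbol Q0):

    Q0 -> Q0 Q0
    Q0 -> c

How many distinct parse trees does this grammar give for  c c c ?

Parse trees for c c c:
  [Q0 [Q0 c] [Q0 [Q0 c] [Q0 c]]]
  [Q0 [Q0 [Q0 c] [Q0 c]] [Q0 c]]

2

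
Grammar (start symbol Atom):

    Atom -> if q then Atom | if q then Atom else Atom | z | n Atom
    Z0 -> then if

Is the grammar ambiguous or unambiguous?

Witness: if q then if q then z else z

Derivation 1: Atom ⇒ if q then Atom ⇒ if q then if q then Atom else Atom ⇒ if q then if q then z else Atom ⇒ if q then if q then z else z
Derivation 2: Atom ⇒ if q then Atom else Atom ⇒ if q then if q then Atom else Atom ⇒ if q then if q then z else Atom ⇒ if q then if q then z else z

Two distinct leftmost derivations for the same string.

Ambiguous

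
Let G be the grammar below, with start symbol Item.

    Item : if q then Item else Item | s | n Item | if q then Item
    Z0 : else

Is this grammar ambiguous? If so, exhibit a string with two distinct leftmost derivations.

Ambiguous

Witness: if q then if q then s else s

Derivation 1: Item ⇒ if q then Item else Item ⇒ if q then if q then Item else Item ⇒ if q then if q then s else Item ⇒ if q then if q then s else s
Derivation 2: Item ⇒ if q then Item ⇒ if q then if q then Item else Item ⇒ if q then if q then s else Item ⇒ if q then if q then s else s

Two distinct leftmost derivations for the same string.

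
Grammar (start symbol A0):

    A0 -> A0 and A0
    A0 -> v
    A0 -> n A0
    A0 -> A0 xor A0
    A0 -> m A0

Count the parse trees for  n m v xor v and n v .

Parse trees for n m v xor v and n v (showing first 6 of 9):
  [A0 [A0 n [A0 [A0 m [A0 v]] xor [A0 v]]] and [A0 n [A0 v]]]
  [A0 [A0 n [A0 m [A0 [A0 v] xor [A0 v]]]] and [A0 n [A0 v]]]
  [A0 [A0 [A0 n [A0 m [A0 v]]] xor [A0 v]] and [A0 n [A0 v]]]
  [A0 n [A0 [A0 [A0 m [A0 v]] xor [A0 v]] and [A0 n [A0 v]]]]
  [A0 n [A0 [A0 m [A0 [A0 v] xor [A0 v]]] and [A0 n [A0 v]]]]
  [A0 n [A0 [A0 m [A0 v]] xor [A0 [A0 v] and [A0 n [A0 v]]]]]

9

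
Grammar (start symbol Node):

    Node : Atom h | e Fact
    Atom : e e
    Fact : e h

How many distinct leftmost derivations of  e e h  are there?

2

Parse trees for e e h:
  [Node [Atom e e] h]
  [Node e [Fact e h]]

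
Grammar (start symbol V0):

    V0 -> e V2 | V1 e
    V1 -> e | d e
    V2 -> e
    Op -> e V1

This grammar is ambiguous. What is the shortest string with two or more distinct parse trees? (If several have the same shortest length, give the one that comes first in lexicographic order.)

e e

length 2: e e has 2 parse trees

Two derivations of e e:
  V0 ⇒ e V2 ⇒ e e
  V0 ⇒ V1 e ⇒ e e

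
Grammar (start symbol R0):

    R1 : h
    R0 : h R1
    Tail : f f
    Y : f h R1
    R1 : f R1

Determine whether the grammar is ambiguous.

Unambiguous

Only R0, R1 are reachable from R0; ignoring the rest: The reachable rules are right-linear with at most one rule per (nonterminal, next-terminal) pair. Each input token forces the next rule, so parsing is deterministic.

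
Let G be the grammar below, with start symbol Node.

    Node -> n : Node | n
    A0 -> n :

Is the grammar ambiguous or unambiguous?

Only Node is reachable from Node; ignoring the rest: Right-recursive list with a separator: after each atom, whether the separator follows determines the rule. One parse per string.

Unambiguous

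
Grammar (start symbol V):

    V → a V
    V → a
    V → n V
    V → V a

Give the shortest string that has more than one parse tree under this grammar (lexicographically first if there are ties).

a a

length 1: no string has ≥2 trees
length 2: a a has 2 parse trees

Two derivations of a a:
  V ⇒ a V ⇒ a a
  V ⇒ V a ⇒ a a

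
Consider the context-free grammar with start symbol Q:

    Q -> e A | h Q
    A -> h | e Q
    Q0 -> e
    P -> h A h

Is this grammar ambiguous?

Unambiguous

(Q0, P are unreachable from Q, so their rules don't affect L(Q).) Restricted to the reachable nonterminals, every rule has the form A → t or A → t B, and no two rules for the same A share a first terminal. The grammar encodes a DFA — one run per string.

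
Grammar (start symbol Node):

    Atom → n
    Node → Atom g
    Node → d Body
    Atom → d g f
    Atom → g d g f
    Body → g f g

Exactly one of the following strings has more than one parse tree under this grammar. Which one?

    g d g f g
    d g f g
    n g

g d g f g: 1 tree
d g f g: 2 trees
n g: 1 tree

d g f g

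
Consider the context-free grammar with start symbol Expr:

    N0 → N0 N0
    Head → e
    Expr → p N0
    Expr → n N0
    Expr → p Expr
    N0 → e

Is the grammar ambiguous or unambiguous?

Ambiguous

Witness: n e e e

Derivation 1: Expr ⇒ n N0 ⇒ n N0 N0 ⇒ n N0 N0 N0 ⇒ n e N0 N0 ⇒ n e e N0 ⇒ n e e e
Derivation 2: Expr ⇒ n N0 ⇒ n N0 N0 ⇒ n e N0 ⇒ n e N0 N0 ⇒ n e e N0 ⇒ n e e e

Two distinct leftmost derivations for the same string.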